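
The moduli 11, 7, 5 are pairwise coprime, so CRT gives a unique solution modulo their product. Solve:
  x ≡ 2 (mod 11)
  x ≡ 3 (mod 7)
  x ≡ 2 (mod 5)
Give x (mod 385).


Moduli 11, 7, 5 are pairwise coprime; by CRT there is a unique solution modulo M = 11 · 7 · 5 = 385.
Solve pairwise, accumulating the modulus:
  Start with x ≡ 2 (mod 11).
  Combine with x ≡ 3 (mod 7): since gcd(11, 7) = 1, we get a unique residue mod 77.
    Write x = 2 + 11·t and substitute into x ≡ 3 (mod 7): 11·t ≡ 3 − 2 = 1 (mod 7).
    Reduce coefficients mod 7: 4·t ≡ 1 (mod 7).
    The inverse of 4 mod 7 is 2 (since 4·2 = 8 = 1·7 + 1), so t ≡ 2·1 = 2 ≡ 2 (mod 7).
    Then x = 2 + 11·2 = 24, valid modulo lcm(11, 7) = 77: x ≡ 24 (mod 77).
  Combine with x ≡ 2 (mod 5): since gcd(77, 5) = 1, we get a unique residue mod 385.
    Write x = 24 + 77·t and substitute into x ≡ 2 (mod 5): 77·t ≡ 2 − 24 = -22 (mod 5).
    Reduce coefficients mod 5: 2·t ≡ 3 (mod 5).
    The inverse of 2 mod 5 is 3 (since 2·3 = 6 = 1·5 + 1), so t ≡ 3·3 = 9 ≡ 4 (mod 5).
    Then x = 24 + 77·4 = 332, valid modulo lcm(77, 5) = 385: x ≡ 332 (mod 385).
Verify: 332 mod 11 = 2 ✓, 332 mod 7 = 3 ✓, 332 mod 5 = 2 ✓.

x ≡ 332 (mod 385).


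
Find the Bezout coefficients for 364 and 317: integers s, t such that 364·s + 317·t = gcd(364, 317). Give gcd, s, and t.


Euclidean algorithm on (364, 317) — divide until remainder is 0:
  364 = 1 · 317 + 47
  317 = 6 · 47 + 35
  47 = 1 · 35 + 12
  35 = 2 · 12 + 11
  12 = 1 · 11 + 1
  11 = 11 · 1 + 0
gcd(364, 317) = 1.
Track Bezout coefficients alongside the remainders: start with r₀ = 364 = a·1 + b·0 (s = 1, t = 0) and r₁ = 317 = a·0 + b·1 (s = 0, t = 1); each new remainder r_{k+1} = r_{k-1} − q_k·r_k inherits s_{k+1} = s_{k-1} − q_k·s_k, t_{k+1} = t_{k-1} − q_k·t_k, so r_k = a·s_k + b·t_k at every step:
  q = 1: r = 47, s = 1 − 1·0 = 1, t = 0 − 1·1 = -1  (check: 364·1 + 317·(-1) = 47)
  q = 6: r = 35, s = 0 − 6·1 = -6, t = 1 − 6·(-1) = 7  (check: 364·(-6) + 317·7 = 35)
  q = 1: r = 12, s = 1 − 1·(-6) = 7, t = -1 − 1·7 = -8  (check: 364·7 + 317·(-8) = 12)
  q = 2: r = 11, s = -6 − 2·7 = -20, t = 7 − 2·(-8) = 23  (check: 364·(-20) + 317·23 = 11)
  q = 1: r = 1, s = 7 − 1·(-20) = 27, t = -8 − 1·23 = -31  (check: 364·27 + 317·(-31) = 1)
The row with r = 1 (the gcd) gives the Bezout coefficients s = 27, t = -31.
Result: 364 · (27) + 317 · (-31) = 1.

gcd(364, 317) = 1; s = 27, t = -31 (check: 364·27 + 317·(-31) = 1).


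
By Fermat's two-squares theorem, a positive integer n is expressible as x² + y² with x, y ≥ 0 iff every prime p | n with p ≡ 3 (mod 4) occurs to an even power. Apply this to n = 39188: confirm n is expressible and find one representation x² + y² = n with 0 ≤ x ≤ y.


Step 1: Factor n = 39188 = 2^2 · 97 · 101.
Step 2: Check the mod-4 condition on each prime factor: 2 = 2 (special); 97 ≡ 1 (mod 4), exponent 1; 101 ≡ 1 (mod 4), exponent 1.
All primes ≡ 3 (mod 4) appear to even exponent (or don't appear), so by the two-squares theorem n IS expressible as a sum of two squares.
Step 3: Build a representation. Group n = k² · m with k = 2 and m = 97 · 101 = 9797 (a product of primes ≡ 1 (mod 4)); a representation of m scales to one of n via (k·x)² + (k·y)² = k²(x² + y²). Each prime p ≡ 1 (mod 4) is itself a sum of two squares; find a² by testing p − a² for a perfect square:
  97: 97 − 1² = 96, 97 − 2² = 93, 97 − 3² = 88, 97 − 4² = 81 = 9² ⇒ 97 = 4² + 9².
  101: 101 − 1² = 100 = 10² ⇒ 101 = 1² + 10².
  Combine using the Brahmagupta–Fibonacci identity (a² + b²)(c² + d²) = (ac − bd)² + (ad + bc)² = (ac + bd)² + (ad − bc)²:
  97 · 101 = 9797: from (4² + 9²)(1² + 10²), take (4·1 − 9·10, 4·10 + 9·1) = (4 − 90, 40 + 9) = (-86, 49); dropping signs (only squares matter) gives (86, 49); check 86² + 49² = 7396 + 2401 = 9797 ✓.
  Scale by k = 2: (2·86, 2·49) = (172, 98).
Step 4: Order so x ≤ y and verify: 98² + 172² = 9604 + 29584 = 39188 = n. ✓

n = 39188 = 98² + 172² (one valid representation with x ≤ y).


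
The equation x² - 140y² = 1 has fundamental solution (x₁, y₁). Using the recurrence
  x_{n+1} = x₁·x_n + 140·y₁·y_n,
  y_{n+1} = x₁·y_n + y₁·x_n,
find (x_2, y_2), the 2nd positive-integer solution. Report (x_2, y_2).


Step 1: Find the fundamental solution (x₁, y₁) of x² - 140y² = 1.
  Expand √140 as a continued fraction. a₀ = ⌊√140⌋ = 11; iterate m_{k+1} = d_k·a_k − m_k, d_{k+1} = (140 − m_{k+1}²)/d_k, a_{k+1} = ⌊(a₀ + m_{k+1})/d_{k+1}⌋ (starting m₀ = 0, d₀ = 1), with convergents p_k = a_k·p_{k-1} + p_{k-2}, q_k = a_k·q_{k-1} + q_{k-2} (p₋₁ = 1, q₋₁ = 0):
  k = 0: a₀ = 11; p₀/q₀ = 11/1; p₀² − 140·q₀² = 121 − 140 = -19.
  k = 1: m = 11, d = 19, a = ⌊(11 + 11)/19⌋ = 1; p/q = (1·11 + 1)/(1·1 + 0) = 12/1; p² − 140·q² = 144 − 140 = 4.
  k = 2: m = 8, d = 4, a = ⌊(11 + 8)/4⌋ = 4; p/q = (4·12 + 11)/(4·1 + 1) = 59/5; p² − 140·q² = 3481 − 3500 = -19.
  k = 3: m = 8, d = 19, a = ⌊(11 + 8)/19⌋ = 1; p/q = (1·59 + 12)/(1·5 + 1) = 71/6; p² − 140·q² = 5041 − 5040 = 1.
  The first convergent with p² − 140·q² = 1 gives the fundamental solution (x₁, y₁) = (71, 6).
Step 2: Apply the recurrence (x_{n+1}, y_{n+1}) = (x₁x_n + 140y₁y_n, x₁y_n + y₁x_n) repeatedly.
  From (x_1, y_1) = (71, 6): x_2 = 71·71 + 140·6·6 = 10081; y_2 = 71·6 + 6·71 = 852.
Step 3: Verify x_2² - 140·y_2² = 101626561 - 101626560 = 1 (should be 1). ✓

(x_1, y_1) = (71, 6); (x_2, y_2) = (10081, 852).


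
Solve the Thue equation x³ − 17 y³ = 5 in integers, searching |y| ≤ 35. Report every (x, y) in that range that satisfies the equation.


The equation is x³ - 17y³ = 5. For fixed y, x³ = 17·y³ + 5, so a solution requires the RHS to be a perfect cube.
Strategy: iterate y from -35 to 35, compute RHS = 17·y³ + 5, and check whether it is a (positive or negative) perfect cube.
Check small values of y:
  y = 0: RHS = 5 is not a perfect cube.
  y = 1: RHS = 22 is not a perfect cube.
  y = -1: RHS = -12 is not a perfect cube.
  y = 2: RHS = 141 is not a perfect cube.
  y = -2: RHS = -131 is not a perfect cube.
  y = 3: RHS = 464 is not a perfect cube.
  y = -3: RHS = -454 is not a perfect cube.
Continuing the search up to |y| = 35 finds no solutions either.
No (x, y) in the scanned range satisfies the equation.

No integer solutions with |y| ≤ 35.


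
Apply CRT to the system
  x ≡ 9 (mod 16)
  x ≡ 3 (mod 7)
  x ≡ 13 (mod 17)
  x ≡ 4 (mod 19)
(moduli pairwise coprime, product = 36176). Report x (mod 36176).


Product of moduli M = 16 · 7 · 17 · 19 = 36176.
Merge one congruence at a time:
  Start: x ≡ 9 (mod 16).
  Combine with x ≡ 3 (mod 7); new modulus lcm = 112.
    Write x = 9 + 16·t and substitute into x ≡ 3 (mod 7): 16·t ≡ 3 − 9 = -6 (mod 7).
    Reduce coefficients mod 7: 2·t ≡ 1 (mod 7).
    The inverse of 2 mod 7 is 4 (since 2·4 = 8 = 1·7 + 1), so t ≡ 4·1 = 4 ≡ 4 (mod 7).
    Then x = 9 + 16·4 = 73, valid modulo lcm(16, 7) = 112: x ≡ 73 (mod 112).
  Combine with x ≡ 13 (mod 17); new modulus lcm = 1904.
    Write x = 73 + 112·t and substitute into x ≡ 13 (mod 17): 112·t ≡ 13 − 73 = -60 (mod 17).
    Reduce coefficients mod 17: 10·t ≡ 8 (mod 17).
    The inverse of 10 mod 17 is 12 (since 10·12 = 120 = 7·17 + 1), so t ≡ 12·8 = 96 ≡ 11 (mod 17).
    Then x = 73 + 112·11 = 1305, valid modulo lcm(112, 17) = 1904: x ≡ 1305 (mod 1904).
  Combine with x ≡ 4 (mod 19); new modulus lcm = 36176.
    Write x = 1305 + 1904·t and substitute into x ≡ 4 (mod 19): 1904·t ≡ 4 − 1305 = -1301 (mod 19).
    Reduce coefficients mod 19: 4·t ≡ 10 (mod 19).
    The inverse of 4 mod 19 is 5 (since 4·5 = 20 = 1·19 + 1), so t ≡ 5·10 = 50 ≡ 12 (mod 19).
    Then x = 1305 + 1904·12 = 24153, valid modulo lcm(1904, 19) = 36176: x ≡ 24153 (mod 36176).
Verify against each original: 24153 mod 16 = 9, 24153 mod 7 = 3, 24153 mod 17 = 13, 24153 mod 19 = 4.

x ≡ 24153 (mod 36176).


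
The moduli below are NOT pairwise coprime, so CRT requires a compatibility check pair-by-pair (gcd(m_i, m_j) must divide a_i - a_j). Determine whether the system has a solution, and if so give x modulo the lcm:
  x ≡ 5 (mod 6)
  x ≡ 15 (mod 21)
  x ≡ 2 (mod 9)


Moduli 6, 21, 9 are not pairwise coprime, so CRT works modulo lcm(m_i) when all pairwise compatibility conditions hold.
Pairwise compatibility: gcd(m_i, m_j) must divide a_i - a_j for every pair.
Merge one congruence at a time:
  Start: x ≡ 5 (mod 6).
  Combine with x ≡ 15 (mod 21): gcd(6, 21) = 3, and 15 - 5 = 10 is NOT divisible by 3.
    ⇒ system is inconsistent (no integer solution).

No solution (the system is inconsistent).


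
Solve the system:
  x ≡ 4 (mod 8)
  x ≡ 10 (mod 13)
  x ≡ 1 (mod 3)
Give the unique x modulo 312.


Moduli 8, 13, 3 are pairwise coprime; by CRT there is a unique solution modulo M = 8 · 13 · 3 = 312.
Solve pairwise, accumulating the modulus:
  Start with x ≡ 4 (mod 8).
  Combine with x ≡ 10 (mod 13): since gcd(8, 13) = 1, we get a unique residue mod 104.
    Write x = 4 + 8·t and substitute into x ≡ 10 (mod 13): 8·t ≡ 10 − 4 = 6 (mod 13).
    The inverse of 8 mod 13 is 5 (since 8·5 = 40 = 3·13 + 1), so t ≡ 5·6 = 30 ≡ 4 (mod 13).
    Then x = 4 + 8·4 = 36, valid modulo lcm(8, 13) = 104: x ≡ 36 (mod 104).
  Combine with x ≡ 1 (mod 3): since gcd(104, 3) = 1, we get a unique residue mod 312.
    Write x = 36 + 104·t and substitute into x ≡ 1 (mod 3): 104·t ≡ 1 − 36 = -35 (mod 3).
    Reduce coefficients mod 3: 2·t ≡ 1 (mod 3).
    The inverse of 2 mod 3 is 2 (since 2·2 = 4 = 1·3 + 1), so t ≡ 2·1 = 2 ≡ 2 (mod 3).
    Then x = 36 + 104·2 = 244, valid modulo lcm(104, 3) = 312: x ≡ 244 (mod 312).
Verify: 244 mod 8 = 4 ✓, 244 mod 13 = 10 ✓, 244 mod 3 = 1 ✓.

x ≡ 244 (mod 312).


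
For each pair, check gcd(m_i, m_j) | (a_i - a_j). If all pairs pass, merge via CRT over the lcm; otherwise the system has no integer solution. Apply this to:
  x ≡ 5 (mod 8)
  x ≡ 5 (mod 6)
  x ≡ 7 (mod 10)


Moduli 8, 6, 10 are not pairwise coprime, so CRT works modulo lcm(m_i) when all pairwise compatibility conditions hold.
Pairwise compatibility: gcd(m_i, m_j) must divide a_i - a_j for every pair.
Merge one congruence at a time:
  Start: x ≡ 5 (mod 8).
  Combine with x ≡ 5 (mod 6): gcd(8, 6) = 2; 5 - 5 = 0, which IS divisible by 2, so compatible.
    Write x = 5 + 8·t and substitute into x ≡ 5 (mod 6): 8·t ≡ 5 − 5 = 0 (mod 6).
    Divide the congruence (and modulus) by g = 2: 4·t ≡ 0 (mod 3).
    Reduce coefficients mod 3: 1·t ≡ 0 (mod 3).
    So t ≡ 0 (mod 3).
    Then x = 5 + 8·0 = 5, valid modulo lcm(8, 6) = 24: x ≡ 5 (mod 24).
  Combine with x ≡ 7 (mod 10): gcd(24, 10) = 2; 7 - 5 = 2, which IS divisible by 2, so compatible.
    Write x = 5 + 24·t and substitute into x ≡ 7 (mod 10): 24·t ≡ 7 − 5 = 2 (mod 10).
    Divide the congruence (and modulus) by g = 2: 12·t ≡ 1 (mod 5).
    Reduce coefficients mod 5: 2·t ≡ 1 (mod 5).
    The inverse of 2 mod 5 is 3 (since 2·3 = 6 = 1·5 + 1), so t ≡ 3·1 = 3 ≡ 3 (mod 5).
    Then x = 5 + 24·3 = 77, valid modulo lcm(24, 10) = 120: x ≡ 77 (mod 120).
Verify: 77 mod 8 = 5, 77 mod 6 = 5, 77 mod 10 = 7.

x ≡ 77 (mod 120).


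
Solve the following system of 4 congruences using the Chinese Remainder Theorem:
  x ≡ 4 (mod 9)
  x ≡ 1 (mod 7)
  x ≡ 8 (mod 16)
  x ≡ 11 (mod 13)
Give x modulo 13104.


Product of moduli M = 9 · 7 · 16 · 13 = 13104.
Merge one congruence at a time:
  Start: x ≡ 4 (mod 9).
  Combine with x ≡ 1 (mod 7); new modulus lcm = 63.
    Write x = 4 + 9·t and substitute into x ≡ 1 (mod 7): 9·t ≡ 1 − 4 = -3 (mod 7).
    Reduce coefficients mod 7: 2·t ≡ 4 (mod 7).
    The inverse of 2 mod 7 is 4 (since 2·4 = 8 = 1·7 + 1), so t ≡ 4·4 = 16 ≡ 2 (mod 7).
    Then x = 4 + 9·2 = 22, valid modulo lcm(9, 7) = 63: x ≡ 22 (mod 63).
  Combine with x ≡ 8 (mod 16); new modulus lcm = 1008.
    Write x = 22 + 63·t and substitute into x ≡ 8 (mod 16): 63·t ≡ 8 − 22 = -14 (mod 16).
    Reduce coefficients mod 16: 15·t ≡ 2 (mod 16).
    The inverse of 15 mod 16 is 15 (since 15·15 = 225 = 14·16 + 1), so t ≡ 15·2 = 30 ≡ 14 (mod 16).
    Then x = 22 + 63·14 = 904, valid modulo lcm(63, 16) = 1008: x ≡ 904 (mod 1008).
  Combine with x ≡ 11 (mod 13); new modulus lcm = 13104.
    Write x = 904 + 1008·t and substitute into x ≡ 11 (mod 13): 1008·t ≡ 11 − 904 = -893 (mod 13).
    Reduce coefficients mod 13: 7·t ≡ 4 (mod 13).
    The inverse of 7 mod 13 is 2 (since 7·2 = 14 = 1·13 + 1), so t ≡ 2·4 = 8 ≡ 8 (mod 13).
    Then x = 904 + 1008·8 = 8968, valid modulo lcm(1008, 13) = 13104: x ≡ 8968 (mod 13104).
Verify against each original: 8968 mod 9 = 4, 8968 mod 7 = 1, 8968 mod 16 = 8, 8968 mod 13 = 11.

x ≡ 8968 (mod 13104).


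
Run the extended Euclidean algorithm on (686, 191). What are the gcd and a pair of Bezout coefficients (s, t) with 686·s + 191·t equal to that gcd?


Euclidean algorithm on (686, 191) — divide until remainder is 0:
  686 = 3 · 191 + 113
  191 = 1 · 113 + 78
  113 = 1 · 78 + 35
  78 = 2 · 35 + 8
  35 = 4 · 8 + 3
  8 = 2 · 3 + 2
  3 = 1 · 2 + 1
  2 = 2 · 1 + 0
gcd(686, 191) = 1.
Track Bezout coefficients alongside the remainders: start with r₀ = 686 = a·1 + b·0 (s = 1, t = 0) and r₁ = 191 = a·0 + b·1 (s = 0, t = 1); each new remainder r_{k+1} = r_{k-1} − q_k·r_k inherits s_{k+1} = s_{k-1} − q_k·s_k, t_{k+1} = t_{k-1} − q_k·t_k, so r_k = a·s_k + b·t_k at every step:
  q = 3: r = 113, s = 1 − 3·0 = 1, t = 0 − 3·1 = -3  (check: 686·1 + 191·(-3) = 113)
  q = 1: r = 78, s = 0 − 1·1 = -1, t = 1 − 1·(-3) = 4  (check: 686·(-1) + 191·4 = 78)
  q = 1: r = 35, s = 1 − 1·(-1) = 2, t = -3 − 1·4 = -7  (check: 686·2 + 191·(-7) = 35)
  q = 2: r = 8, s = -1 − 2·2 = -5, t = 4 − 2·(-7) = 18  (check: 686·(-5) + 191·18 = 8)
  q = 4: r = 3, s = 2 − 4·(-5) = 22, t = -7 − 4·18 = -79  (check: 686·22 + 191·(-79) = 3)
  q = 2: r = 2, s = -5 − 2·22 = -49, t = 18 − 2·(-79) = 176  (check: 686·(-49) + 191·176 = 2)
  q = 1: r = 1, s = 22 − 1·(-49) = 71, t = -79 − 1·176 = -255  (check: 686·71 + 191·(-255) = 1)
The row with r = 1 (the gcd) gives the Bezout coefficients s = 71, t = -255.
Result: 686 · (71) + 191 · (-255) = 1.

gcd(686, 191) = 1; s = 71, t = -255 (check: 686·71 + 191·(-255) = 1).


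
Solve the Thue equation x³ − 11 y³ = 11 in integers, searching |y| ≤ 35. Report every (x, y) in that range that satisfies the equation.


The equation is x³ - 11y³ = 11. For fixed y, x³ = 11·y³ + 11, so a solution requires the RHS to be a perfect cube.
Strategy: iterate y from -35 to 35, compute RHS = 11·y³ + 11, and check whether it is a (positive or negative) perfect cube.
Check small values of y:
  y = 0: RHS = 11 is not a perfect cube.
  y = 1: RHS = 22 is not a perfect cube.
  y = -1: RHS = 0 = (0)³ ⇒ x = 0 works.
  y = 2: RHS = 99 is not a perfect cube.
  y = -2: RHS = -77 is not a perfect cube.
  y = 3: RHS = 308 is not a perfect cube.
  y = -3: RHS = -286 is not a perfect cube.
Continuing the search up to |y| = 35 finds no further solutions beyond those listed.
Collected solutions: (0, -1).

Solutions (with |y| ≤ 35): (0, -1).


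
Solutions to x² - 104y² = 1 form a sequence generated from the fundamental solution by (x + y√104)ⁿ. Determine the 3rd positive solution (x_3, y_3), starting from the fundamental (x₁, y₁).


Step 1: Find the fundamental solution (x₁, y₁) of x² - 104y² = 1.
  Expand √104 as a continued fraction. a₀ = ⌊√104⌋ = 10; iterate m_{k+1} = d_k·a_k − m_k, d_{k+1} = (104 − m_{k+1}²)/d_k, a_{k+1} = ⌊(a₀ + m_{k+1})/d_{k+1}⌋ (starting m₀ = 0, d₀ = 1), with convergents p_k = a_k·p_{k-1} + p_{k-2}, q_k = a_k·q_{k-1} + q_{k-2} (p₋₁ = 1, q₋₁ = 0):
  k = 0: a₀ = 10; p₀/q₀ = 10/1; p₀² − 104·q₀² = 100 − 104 = -4.
  k = 1: m = 10, d = 4, a = ⌊(10 + 10)/4⌋ = 5; p/q = (5·10 + 1)/(5·1 + 0) = 51/5; p² − 104·q² = 2601 − 2600 = 1.
  The first convergent with p² − 104·q² = 1 gives the fundamental solution (x₁, y₁) = (51, 5).
Step 2: Apply the recurrence (x_{n+1}, y_{n+1}) = (x₁x_n + 104y₁y_n, x₁y_n + y₁x_n) repeatedly.
  From (x_1, y_1) = (51, 5): x_2 = 51·51 + 104·5·5 = 5201; y_2 = 51·5 + 5·51 = 510.
  From (x_2, y_2) = (5201, 510): x_3 = 51·5201 + 104·5·510 = 530451; y_3 = 51·510 + 5·5201 = 52015.
Step 3: Verify x_3² - 104·y_3² = 281378263401 - 281378263400 = 1 (should be 1). ✓

(x_1, y_1) = (51, 5); (x_3, y_3) = (530451, 52015).


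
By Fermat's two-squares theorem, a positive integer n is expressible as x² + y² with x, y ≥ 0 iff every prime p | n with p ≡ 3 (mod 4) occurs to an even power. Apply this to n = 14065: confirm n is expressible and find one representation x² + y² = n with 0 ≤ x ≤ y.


Step 1: Factor n = 14065 = 5 · 29 · 97.
Step 2: Check the mod-4 condition on each prime factor: 5 ≡ 1 (mod 4), exponent 1; 29 ≡ 1 (mod 4), exponent 1; 97 ≡ 1 (mod 4), exponent 1.
All primes ≡ 3 (mod 4) appear to even exponent (or don't appear), so by the two-squares theorem n IS expressible as a sum of two squares.
Step 3: Build a representation. Here n = 5 · 29 · 97 is a product of primes ≡ 1 (mod 4). Each prime p ≡ 1 (mod 4) is itself a sum of two squares; find a² by testing p − a² for a perfect square:
  5: 5 − 1² = 4 = 2² ⇒ 5 = 1² + 2².
  29: 29 − 1² = 28, 29 − 2² = 25 = 5² ⇒ 29 = 2² + 5².
  97: 97 − 1² = 96, 97 − 2² = 93, 97 − 3² = 88, 97 − 4² = 81 = 9² ⇒ 97 = 4² + 9².
  Combine using the Brahmagupta–Fibonacci identity (a² + b²)(c² + d²) = (ac − bd)² + (ad + bc)² = (ac + bd)² + (ad − bc)²:
  5 · 29 = 145: from (1² + 2²)(2² + 5²), take (1·2 − 2·5, 1·5 + 2·2) = (2 − 10, 5 + 4) = (-8, 9); dropping signs (only squares matter) gives (8, 9); check 8² + 9² = 64 + 81 = 145 ✓.
  145 · 97 = 14065: from (8² + 9²)(4² + 9²), take (8·4 − 9·9, 8·9 + 9·4) = (32 − 81, 72 + 36) = (-49, 108); dropping signs (only squares matter) gives (49, 108); check 49² + 108² = 2401 + 11664 = 14065 ✓.
Step 4: Order so x ≤ y and verify: 49² + 108² = 2401 + 11664 = 14065 = n. ✓

n = 14065 = 49² + 108² (one valid representation with x ≤ y).


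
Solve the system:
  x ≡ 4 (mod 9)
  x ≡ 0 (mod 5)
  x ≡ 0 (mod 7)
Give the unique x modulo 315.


Moduli 9, 5, 7 are pairwise coprime; by CRT there is a unique solution modulo M = 9 · 5 · 7 = 315.
Solve pairwise, accumulating the modulus:
  Start with x ≡ 4 (mod 9).
  Combine with x ≡ 0 (mod 5): since gcd(9, 5) = 1, we get a unique residue mod 45.
    Write x = 4 + 9·t and substitute into x ≡ 0 (mod 5): 9·t ≡ 0 − 4 = -4 (mod 5).
    Reduce coefficients mod 5: 4·t ≡ 1 (mod 5).
    The inverse of 4 mod 5 is 4 (since 4·4 = 16 = 3·5 + 1), so t ≡ 4·1 = 4 ≡ 4 (mod 5).
    Then x = 4 + 9·4 = 40, valid modulo lcm(9, 5) = 45: x ≡ 40 (mod 45).
  Combine with x ≡ 0 (mod 7): since gcd(45, 7) = 1, we get a unique residue mod 315.
    Write x = 40 + 45·t and substitute into x ≡ 0 (mod 7): 45·t ≡ 0 − 40 = -40 (mod 7).
    Reduce coefficients mod 7: 3·t ≡ 2 (mod 7).
    The inverse of 3 mod 7 is 5 (since 3·5 = 15 = 2·7 + 1), so t ≡ 5·2 = 10 ≡ 3 (mod 7).
    Then x = 40 + 45·3 = 175, valid modulo lcm(45, 7) = 315: x ≡ 175 (mod 315).
Verify: 175 mod 9 = 4 ✓, 175 mod 5 = 0 ✓, 175 mod 7 = 0 ✓.

x ≡ 175 (mod 315).


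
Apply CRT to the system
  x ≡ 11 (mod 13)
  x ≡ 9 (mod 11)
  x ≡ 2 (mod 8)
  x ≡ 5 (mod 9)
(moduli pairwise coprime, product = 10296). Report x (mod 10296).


Product of moduli M = 13 · 11 · 8 · 9 = 10296.
Merge one congruence at a time:
  Start: x ≡ 11 (mod 13).
  Combine with x ≡ 9 (mod 11); new modulus lcm = 143.
    Write x = 11 + 13·t and substitute into x ≡ 9 (mod 11): 13·t ≡ 9 − 11 = -2 (mod 11).
    Reduce coefficients mod 11: 2·t ≡ 9 (mod 11).
    The inverse of 2 mod 11 is 6 (since 2·6 = 12 = 1·11 + 1), so t ≡ 6·9 = 54 ≡ 10 (mod 11).
    Then x = 11 + 13·10 = 141, valid modulo lcm(13, 11) = 143: x ≡ 141 (mod 143).
  Combine with x ≡ 2 (mod 8); new modulus lcm = 1144.
    Write x = 141 + 143·t and substitute into x ≡ 2 (mod 8): 143·t ≡ 2 − 141 = -139 (mod 8).
    Reduce coefficients mod 8: 7·t ≡ 5 (mod 8).
    The inverse of 7 mod 8 is 7 (since 7·7 = 49 = 6·8 + 1), so t ≡ 7·5 = 35 ≡ 3 (mod 8).
    Then x = 141 + 143·3 = 570, valid modulo lcm(143, 8) = 1144: x ≡ 570 (mod 1144).
  Combine with x ≡ 5 (mod 9); new modulus lcm = 10296.
    Write x = 570 + 1144·t and substitute into x ≡ 5 (mod 9): 1144·t ≡ 5 − 570 = -565 (mod 9).
    Reduce coefficients mod 9: 1·t ≡ 2 (mod 9).
    So t ≡ 2 (mod 9).
    Then x = 570 + 1144·2 = 2858, valid modulo lcm(1144, 9) = 10296: x ≡ 2858 (mod 10296).
Verify against each original: 2858 mod 13 = 11, 2858 mod 11 = 9, 2858 mod 8 = 2, 2858 mod 9 = 5.

x ≡ 2858 (mod 10296).


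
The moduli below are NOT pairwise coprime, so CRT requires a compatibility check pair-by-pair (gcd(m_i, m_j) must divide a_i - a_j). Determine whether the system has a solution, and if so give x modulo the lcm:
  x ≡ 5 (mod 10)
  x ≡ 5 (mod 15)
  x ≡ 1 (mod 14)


Moduli 10, 15, 14 are not pairwise coprime, so CRT works modulo lcm(m_i) when all pairwise compatibility conditions hold.
Pairwise compatibility: gcd(m_i, m_j) must divide a_i - a_j for every pair.
Merge one congruence at a time:
  Start: x ≡ 5 (mod 10).
  Combine with x ≡ 5 (mod 15): gcd(10, 15) = 5; 5 - 5 = 0, which IS divisible by 5, so compatible.
    Write x = 5 + 10·t and substitute into x ≡ 5 (mod 15): 10·t ≡ 5 − 5 = 0 (mod 15).
    Divide the congruence (and modulus) by g = 5: 2·t ≡ 0 (mod 3).
    The inverse of 2 mod 3 is 2 (since 2·2 = 4 = 1·3 + 1), so t ≡ 2·0 = 0 ≡ 0 (mod 3).
    Then x = 5 + 10·0 = 5, valid modulo lcm(10, 15) = 30: x ≡ 5 (mod 30).
  Combine with x ≡ 1 (mod 14): gcd(30, 14) = 2; 1 - 5 = -4, which IS divisible by 2, so compatible.
    Write x = 5 + 30·t and substitute into x ≡ 1 (mod 14): 30·t ≡ 1 − 5 = -4 (mod 14).
    Divide the congruence (and modulus) by g = 2: 15·t ≡ -2 (mod 7).
    Reduce coefficients mod 7: 1·t ≡ 5 (mod 7).
    So t ≡ 5 (mod 7).
    Then x = 5 + 30·5 = 155, valid modulo lcm(30, 14) = 210: x ≡ 155 (mod 210).
Verify: 155 mod 10 = 5, 155 mod 15 = 5, 155 mod 14 = 1.

x ≡ 155 (mod 210).


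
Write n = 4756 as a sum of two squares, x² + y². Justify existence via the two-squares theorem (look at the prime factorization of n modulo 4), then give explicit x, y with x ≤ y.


Step 1: Factor n = 4756 = 2^2 · 29 · 41.
Step 2: Check the mod-4 condition on each prime factor: 2 = 2 (special); 29 ≡ 1 (mod 4), exponent 1; 41 ≡ 1 (mod 4), exponent 1.
All primes ≡ 3 (mod 4) appear to even exponent (or don't appear), so by the two-squares theorem n IS expressible as a sum of two squares.
Step 3: Build a representation. Group n = k² · m with k = 2 and m = 29 · 41 = 1189 (a product of primes ≡ 1 (mod 4)); a representation of m scales to one of n via (k·x)² + (k·y)² = k²(x² + y²). Each prime p ≡ 1 (mod 4) is itself a sum of two squares; find a² by testing p − a² for a perfect square:
  29: 29 − 1² = 28, 29 − 2² = 25 = 5² ⇒ 29 = 2² + 5².
  41: 41 − 1² = 40, 41 − 2² = 37, 41 − 3² = 32, 41 − 4² = 25 = 5² ⇒ 41 = 4² + 5².
  Combine using the Brahmagupta–Fibonacci identity (a² + b²)(c² + d²) = (ac − bd)² + (ad + bc)² = (ac + bd)² + (ad − bc)²:
  29 · 41 = 1189: from (2² + 5²)(4² + 5²), take (2·4 − 5·5, 2·5 + 5·4) = (8 − 25, 10 + 20) = (-17, 30); dropping signs (only squares matter) gives (17, 30); check 17² + 30² = 289 + 900 = 1189 ✓.
  Scale by k = 2: (2·17, 2·30) = (34, 60).
Step 4: Order so x ≤ y and verify: 34² + 60² = 1156 + 3600 = 4756 = n. ✓

n = 4756 = 34² + 60² (one valid representation with x ≤ y).


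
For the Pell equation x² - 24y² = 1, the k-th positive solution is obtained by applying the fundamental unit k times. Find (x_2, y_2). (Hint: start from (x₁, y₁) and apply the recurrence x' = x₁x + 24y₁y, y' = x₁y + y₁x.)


Step 1: Find the fundamental solution (x₁, y₁) of x² - 24y² = 1.
  Expand √24 as a continued fraction. a₀ = ⌊√24⌋ = 4; iterate m_{k+1} = d_k·a_k − m_k, d_{k+1} = (24 − m_{k+1}²)/d_k, a_{k+1} = ⌊(a₀ + m_{k+1})/d_{k+1}⌋ (starting m₀ = 0, d₀ = 1), with convergents p_k = a_k·p_{k-1} + p_{k-2}, q_k = a_k·q_{k-1} + q_{k-2} (p₋₁ = 1, q₋₁ = 0):
  k = 0: a₀ = 4; p₀/q₀ = 4/1; p₀² − 24·q₀² = 16 − 24 = -8.
  k = 1: m = 4, d = 8, a = ⌊(4 + 4)/8⌋ = 1; p/q = (1·4 + 1)/(1·1 + 0) = 5/1; p² − 24·q² = 25 − 24 = 1.
  The first convergent with p² − 24·q² = 1 gives the fundamental solution (x₁, y₁) = (5, 1).
Step 2: Apply the recurrence (x_{n+1}, y_{n+1}) = (x₁x_n + 24y₁y_n, x₁y_n + y₁x_n) repeatedly.
  From (x_1, y_1) = (5, 1): x_2 = 5·5 + 24·1·1 = 49; y_2 = 5·1 + 1·5 = 10.
Step 3: Verify x_2² - 24·y_2² = 2401 - 2400 = 1 (should be 1). ✓

(x_1, y_1) = (5, 1); (x_2, y_2) = (49, 10).


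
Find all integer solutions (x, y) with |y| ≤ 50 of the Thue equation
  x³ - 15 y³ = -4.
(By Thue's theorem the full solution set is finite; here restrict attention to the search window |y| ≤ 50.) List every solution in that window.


The equation is x³ - 15y³ = -4. For fixed y, x³ = 15·y³ − 4, so a solution requires the RHS to be a perfect cube.
Strategy: iterate y from -50 to 50, compute RHS = 15·y³ − 4, and check whether it is a (positive or negative) perfect cube.
Check small values of y:
  y = 0: RHS = -4 is not a perfect cube.
  y = 1: RHS = 11 is not a perfect cube.
  y = -1: RHS = -19 is not a perfect cube.
  y = 2: RHS = 116 is not a perfect cube.
  y = -2: RHS = -124 is not a perfect cube.
  y = 3: RHS = 401 is not a perfect cube.
  y = -3: RHS = -409 is not a perfect cube.
Continuing the search up to |y| = 50 finds no solutions either.
No (x, y) in the scanned range satisfies the equation.

No integer solutions with |y| ≤ 50.


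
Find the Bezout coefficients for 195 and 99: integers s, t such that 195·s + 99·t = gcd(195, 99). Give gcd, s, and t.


Euclidean algorithm on (195, 99) — divide until remainder is 0:
  195 = 1 · 99 + 96
  99 = 1 · 96 + 3
  96 = 32 · 3 + 0
gcd(195, 99) = 3.
Track Bezout coefficients alongside the remainders: start with r₀ = 195 = a·1 + b·0 (s = 1, t = 0) and r₁ = 99 = a·0 + b·1 (s = 0, t = 1); each new remainder r_{k+1} = r_{k-1} − q_k·r_k inherits s_{k+1} = s_{k-1} − q_k·s_k, t_{k+1} = t_{k-1} − q_k·t_k, so r_k = a·s_k + b·t_k at every step:
  q = 1: r = 96, s = 1 − 1·0 = 1, t = 0 − 1·1 = -1  (check: 195·1 + 99·(-1) = 96)
  q = 1: r = 3, s = 0 − 1·1 = -1, t = 1 − 1·(-1) = 2  (check: 195·(-1) + 99·2 = 3)
The row with r = 3 (the gcd) gives the Bezout coefficients s = -1, t = 2.
Result: 195 · (-1) + 99 · (2) = 3.

gcd(195, 99) = 3; s = -1, t = 2 (check: 195·(-1) + 99·2 = 3).


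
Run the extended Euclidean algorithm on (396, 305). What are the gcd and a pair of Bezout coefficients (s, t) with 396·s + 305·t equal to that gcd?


Euclidean algorithm on (396, 305) — divide until remainder is 0:
  396 = 1 · 305 + 91
  305 = 3 · 91 + 32
  91 = 2 · 32 + 27
  32 = 1 · 27 + 5
  27 = 5 · 5 + 2
  5 = 2 · 2 + 1
  2 = 2 · 1 + 0
gcd(396, 305) = 1.
Track Bezout coefficients alongside the remainders: start with r₀ = 396 = a·1 + b·0 (s = 1, t = 0) and r₁ = 305 = a·0 + b·1 (s = 0, t = 1); each new remainder r_{k+1} = r_{k-1} − q_k·r_k inherits s_{k+1} = s_{k-1} − q_k·s_k, t_{k+1} = t_{k-1} − q_k·t_k, so r_k = a·s_k + b·t_k at every step:
  q = 1: r = 91, s = 1 − 1·0 = 1, t = 0 − 1·1 = -1  (check: 396·1 + 305·(-1) = 91)
  q = 3: r = 32, s = 0 − 3·1 = -3, t = 1 − 3·(-1) = 4  (check: 396·(-3) + 305·4 = 32)
  q = 2: r = 27, s = 1 − 2·(-3) = 7, t = -1 − 2·4 = -9  (check: 396·7 + 305·(-9) = 27)
  q = 1: r = 5, s = -3 − 1·7 = -10, t = 4 − 1·(-9) = 13  (check: 396·(-10) + 305·13 = 5)
  q = 5: r = 2, s = 7 − 5·(-10) = 57, t = -9 − 5·13 = -74  (check: 396·57 + 305·(-74) = 2)
  q = 2: r = 1, s = -10 − 2·57 = -124, t = 13 − 2·(-74) = 161  (check: 396·(-124) + 305·161 = 1)
The row with r = 1 (the gcd) gives the Bezout coefficients s = -124, t = 161.
Result: 396 · (-124) + 305 · (161) = 1.

gcd(396, 305) = 1; s = -124, t = 161 (check: 396·(-124) + 305·161 = 1).


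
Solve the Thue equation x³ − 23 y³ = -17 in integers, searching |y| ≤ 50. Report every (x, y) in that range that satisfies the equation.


The equation is x³ - 23y³ = -17. For fixed y, x³ = 23·y³ − 17, so a solution requires the RHS to be a perfect cube.
Strategy: iterate y from -50 to 50, compute RHS = 23·y³ − 17, and check whether it is a (positive or negative) perfect cube.
Check small values of y:
  y = 0: RHS = -17 is not a perfect cube.
  y = 1: RHS = 6 is not a perfect cube.
  y = -1: RHS = -40 is not a perfect cube.
  y = 2: RHS = 167 is not a perfect cube.
  y = -2: RHS = -201 is not a perfect cube.
  y = 3: RHS = 604 is not a perfect cube.
  y = -3: RHS = -638 is not a perfect cube.
Continuing the search up to |y| = 50 finds no solutions either.
No (x, y) in the scanned range satisfies the equation.

No integer solutions with |y| ≤ 50.


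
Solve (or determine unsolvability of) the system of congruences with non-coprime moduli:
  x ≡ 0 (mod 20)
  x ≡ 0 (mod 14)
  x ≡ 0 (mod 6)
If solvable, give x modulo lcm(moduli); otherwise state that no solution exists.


Moduli 20, 14, 6 are not pairwise coprime, so CRT works modulo lcm(m_i) when all pairwise compatibility conditions hold.
Pairwise compatibility: gcd(m_i, m_j) must divide a_i - a_j for every pair.
Merge one congruence at a time:
  Start: x ≡ 0 (mod 20).
  Combine with x ≡ 0 (mod 14): gcd(20, 14) = 2; 0 - 0 = 0, which IS divisible by 2, so compatible.
    Write x = 0 + 20·t and substitute into x ≡ 0 (mod 14): 20·t ≡ 0 − 0 = 0 (mod 14).
    Divide the congruence (and modulus) by g = 2: 10·t ≡ 0 (mod 7).
    Reduce coefficients mod 7: 3·t ≡ 0 (mod 7).
    The inverse of 3 mod 7 is 5 (since 3·5 = 15 = 2·7 + 1), so t ≡ 5·0 = 0 ≡ 0 (mod 7).
    Then x = 0 + 20·0 = 0, valid modulo lcm(20, 14) = 140: x ≡ 0 (mod 140).
  Combine with x ≡ 0 (mod 6): gcd(140, 6) = 2; 0 - 0 = 0, which IS divisible by 2, so compatible.
    Write x = 0 + 140·t and substitute into x ≡ 0 (mod 6): 140·t ≡ 0 − 0 = 0 (mod 6).
    Divide the congruence (and modulus) by g = 2: 70·t ≡ 0 (mod 3).
    Reduce coefficients mod 3: 1·t ≡ 0 (mod 3).
    So t ≡ 0 (mod 3).
    Then x = 0 + 140·0 = 0, valid modulo lcm(140, 6) = 420: x ≡ 0 (mod 420).
Verify: 0 mod 20 = 0, 0 mod 14 = 0, 0 mod 6 = 0.

x ≡ 0 (mod 420).


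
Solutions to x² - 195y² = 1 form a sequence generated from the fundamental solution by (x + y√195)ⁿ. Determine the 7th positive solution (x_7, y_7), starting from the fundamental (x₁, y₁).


Step 1: Find the fundamental solution (x₁, y₁) of x² - 195y² = 1.
  Expand √195 as a continued fraction. a₀ = ⌊√195⌋ = 13; iterate m_{k+1} = d_k·a_k − m_k, d_{k+1} = (195 − m_{k+1}²)/d_k, a_{k+1} = ⌊(a₀ + m_{k+1})/d_{k+1}⌋ (starting m₀ = 0, d₀ = 1), with convergents p_k = a_k·p_{k-1} + p_{k-2}, q_k = a_k·q_{k-1} + q_{k-2} (p₋₁ = 1, q₋₁ = 0):
  k = 0: a₀ = 13; p₀/q₀ = 13/1; p₀² − 195·q₀² = 169 − 195 = -26.
  k = 1: m = 13, d = 26, a = ⌊(13 + 13)/26⌋ = 1; p/q = (1·13 + 1)/(1·1 + 0) = 14/1; p² − 195·q² = 196 − 195 = 1.
  The first convergent with p² − 195·q² = 1 gives the fundamental solution (x₁, y₁) = (14, 1).
Step 2: Apply the recurrence (x_{n+1}, y_{n+1}) = (x₁x_n + 195y₁y_n, x₁y_n + y₁x_n) repeatedly.
  From (x_1, y_1) = (14, 1): x_2 = 14·14 + 195·1·1 = 391; y_2 = 14·1 + 1·14 = 28.
  From (x_2, y_2) = (391, 28): x_3 = 14·391 + 195·1·28 = 10934; y_3 = 14·28 + 1·391 = 783.
  From (x_3, y_3) = (10934, 783): x_4 = 14·10934 + 195·1·783 = 305761; y_4 = 14·783 + 1·10934 = 21896.
  From (x_4, y_4) = (305761, 21896): x_5 = 14·305761 + 195·1·21896 = 8550374; y_5 = 14·21896 + 1·305761 = 612305.
  From (x_5, y_5) = (8550374, 612305): x_6 = 14·8550374 + 195·1·612305 = 239104711; y_6 = 14·612305 + 1·8550374 = 17122644.
  From (x_6, y_6) = (239104711, 17122644): x_7 = 14·239104711 + 195·1·17122644 = 6686381534; y_7 = 14·17122644 + 1·239104711 = 478821727.
Step 3: Verify x_7² - 195·y_7² = 44707698018216193156 - 44707698018216193155 = 1 (should be 1). ✓

(x_1, y_1) = (14, 1); (x_7, y_7) = (6686381534, 478821727).


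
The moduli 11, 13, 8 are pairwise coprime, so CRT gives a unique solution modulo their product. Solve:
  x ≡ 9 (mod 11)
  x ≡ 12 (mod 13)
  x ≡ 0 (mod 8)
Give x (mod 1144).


Moduli 11, 13, 8 are pairwise coprime; by CRT there is a unique solution modulo M = 11 · 13 · 8 = 1144.
Solve pairwise, accumulating the modulus:
  Start with x ≡ 9 (mod 11).
  Combine with x ≡ 12 (mod 13): since gcd(11, 13) = 1, we get a unique residue mod 143.
    Write x = 9 + 11·t and substitute into x ≡ 12 (mod 13): 11·t ≡ 12 − 9 = 3 (mod 13).
    The inverse of 11 mod 13 is 6 (since 11·6 = 66 = 5·13 + 1), so t ≡ 6·3 = 18 ≡ 5 (mod 13).
    Then x = 9 + 11·5 = 64, valid modulo lcm(11, 13) = 143: x ≡ 64 (mod 143).
  Combine with x ≡ 0 (mod 8): since gcd(143, 8) = 1, we get a unique residue mod 1144.
    Write x = 64 + 143·t and substitute into x ≡ 0 (mod 8): 143·t ≡ 0 − 64 = -64 (mod 8).
    Reduce coefficients mod 8: 7·t ≡ 0 (mod 8).
    The inverse of 7 mod 8 is 7 (since 7·7 = 49 = 6·8 + 1), so t ≡ 7·0 = 0 ≡ 0 (mod 8).
    Then x = 64 + 143·0 = 64, valid modulo lcm(143, 8) = 1144: x ≡ 64 (mod 1144).
Verify: 64 mod 11 = 9 ✓, 64 mod 13 = 12 ✓, 64 mod 8 = 0 ✓.

x ≡ 64 (mod 1144).


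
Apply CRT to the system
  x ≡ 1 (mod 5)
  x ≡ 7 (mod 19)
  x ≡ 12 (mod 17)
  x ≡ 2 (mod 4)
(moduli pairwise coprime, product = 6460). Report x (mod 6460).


Product of moduli M = 5 · 19 · 17 · 4 = 6460.
Merge one congruence at a time:
  Start: x ≡ 1 (mod 5).
  Combine with x ≡ 7 (mod 19); new modulus lcm = 95.
    Write x = 1 + 5·t and substitute into x ≡ 7 (mod 19): 5·t ≡ 7 − 1 = 6 (mod 19).
    The inverse of 5 mod 19 is 4 (since 5·4 = 20 = 1·19 + 1), so t ≡ 4·6 = 24 ≡ 5 (mod 19).
    Then x = 1 + 5·5 = 26, valid modulo lcm(5, 19) = 95: x ≡ 26 (mod 95).
  Combine with x ≡ 12 (mod 17); new modulus lcm = 1615.
    Write x = 26 + 95·t and substitute into x ≡ 12 (mod 17): 95·t ≡ 12 − 26 = -14 (mod 17).
    Reduce coefficients mod 17: 10·t ≡ 3 (mod 17).
    The inverse of 10 mod 17 is 12 (since 10·12 = 120 = 7·17 + 1), so t ≡ 12·3 = 36 ≡ 2 (mod 17).
    Then x = 26 + 95·2 = 216, valid modulo lcm(95, 17) = 1615: x ≡ 216 (mod 1615).
  Combine with x ≡ 2 (mod 4); new modulus lcm = 6460.
    Write x = 216 + 1615·t and substitute into x ≡ 2 (mod 4): 1615·t ≡ 2 − 216 = -214 (mod 4).
    Reduce coefficients mod 4: 3·t ≡ 2 (mod 4).
    The inverse of 3 mod 4 is 3 (since 3·3 = 9 = 2·4 + 1), so t ≡ 3·2 = 6 ≡ 2 (mod 4).
    Then x = 216 + 1615·2 = 3446, valid modulo lcm(1615, 4) = 6460: x ≡ 3446 (mod 6460).
Verify against each original: 3446 mod 5 = 1, 3446 mod 19 = 7, 3446 mod 17 = 12, 3446 mod 4 = 2.

x ≡ 3446 (mod 6460).


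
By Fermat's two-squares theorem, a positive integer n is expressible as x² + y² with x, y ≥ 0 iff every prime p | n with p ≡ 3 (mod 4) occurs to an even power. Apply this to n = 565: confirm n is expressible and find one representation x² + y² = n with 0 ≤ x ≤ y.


Step 1: Factor n = 565 = 5 · 113.
Step 2: Check the mod-4 condition on each prime factor: 5 ≡ 1 (mod 4), exponent 1; 113 ≡ 1 (mod 4), exponent 1.
All primes ≡ 3 (mod 4) appear to even exponent (or don't appear), so by the two-squares theorem n IS expressible as a sum of two squares.
Step 3: Build a representation. Here n = 5 · 113 is a product of primes ≡ 1 (mod 4). Each prime p ≡ 1 (mod 4) is itself a sum of two squares; find a² by testing p − a² for a perfect square:
  5: 5 − 1² = 4 = 2² ⇒ 5 = 1² + 2².
  113: 113 − 1² = 112, 113 − 2² = 109, 113 − 3² = 104, 113 − 4² = 97, 113 − 5² = 88, 113 − 6² = 77, 113 − 7² = 64 = 8² ⇒ 113 = 7² + 8².
  Combine using the Brahmagupta–Fibonacci identity (a² + b²)(c² + d²) = (ac − bd)² + (ad + bc)² = (ac + bd)² + (ad − bc)²:
  5 · 113 = 565: from (1² + 2²)(7² + 8²), take (1·7 − 2·8, 1·8 + 2·7) = (7 − 16, 8 + 14) = (-9, 22); dropping signs (only squares matter) gives (9, 22); check 9² + 22² = 81 + 484 = 565 ✓.
Step 4: Order so x ≤ y and verify: 9² + 22² = 81 + 484 = 565 = n. ✓

n = 565 = 9² + 22² (one valid representation with x ≤ y).


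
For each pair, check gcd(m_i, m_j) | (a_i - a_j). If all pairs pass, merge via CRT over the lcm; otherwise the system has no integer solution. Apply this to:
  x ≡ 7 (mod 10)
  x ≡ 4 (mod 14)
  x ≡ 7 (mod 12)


Moduli 10, 14, 12 are not pairwise coprime, so CRT works modulo lcm(m_i) when all pairwise compatibility conditions hold.
Pairwise compatibility: gcd(m_i, m_j) must divide a_i - a_j for every pair.
Merge one congruence at a time:
  Start: x ≡ 7 (mod 10).
  Combine with x ≡ 4 (mod 14): gcd(10, 14) = 2, and 4 - 7 = -3 is NOT divisible by 2.
    ⇒ system is inconsistent (no integer solution).

No solution (the system is inconsistent).


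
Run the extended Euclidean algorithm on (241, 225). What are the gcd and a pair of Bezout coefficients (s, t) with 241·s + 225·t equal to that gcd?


Euclidean algorithm on (241, 225) — divide until remainder is 0:
  241 = 1 · 225 + 16
  225 = 14 · 16 + 1
  16 = 16 · 1 + 0
gcd(241, 225) = 1.
Track Bezout coefficients alongside the remainders: start with r₀ = 241 = a·1 + b·0 (s = 1, t = 0) and r₁ = 225 = a·0 + b·1 (s = 0, t = 1); each new remainder r_{k+1} = r_{k-1} − q_k·r_k inherits s_{k+1} = s_{k-1} − q_k·s_k, t_{k+1} = t_{k-1} − q_k·t_k, so r_k = a·s_k + b·t_k at every step:
  q = 1: r = 16, s = 1 − 1·0 = 1, t = 0 − 1·1 = -1  (check: 241·1 + 225·(-1) = 16)
  q = 14: r = 1, s = 0 − 14·1 = -14, t = 1 − 14·(-1) = 15  (check: 241·(-14) + 225·15 = 1)
The row with r = 1 (the gcd) gives the Bezout coefficients s = -14, t = 15.
Result: 241 · (-14) + 225 · (15) = 1.

gcd(241, 225) = 1; s = -14, t = 15 (check: 241·(-14) + 225·15 = 1).


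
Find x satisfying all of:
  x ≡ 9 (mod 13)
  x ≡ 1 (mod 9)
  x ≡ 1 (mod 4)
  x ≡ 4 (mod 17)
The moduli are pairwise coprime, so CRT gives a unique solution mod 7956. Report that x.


Product of moduli M = 13 · 9 · 4 · 17 = 7956.
Merge one congruence at a time:
  Start: x ≡ 9 (mod 13).
  Combine with x ≡ 1 (mod 9); new modulus lcm = 117.
    Write x = 9 + 13·t and substitute into x ≡ 1 (mod 9): 13·t ≡ 1 − 9 = -8 (mod 9).
    Reduce coefficients mod 9: 4·t ≡ 1 (mod 9).
    The inverse of 4 mod 9 is 7 (since 4·7 = 28 = 3·9 + 1), so t ≡ 7·1 = 7 ≡ 7 (mod 9).
    Then x = 9 + 13·7 = 100, valid modulo lcm(13, 9) = 117: x ≡ 100 (mod 117).
  Combine with x ≡ 1 (mod 4); new modulus lcm = 468.
    Write x = 100 + 117·t and substitute into x ≡ 1 (mod 4): 117·t ≡ 1 − 100 = -99 (mod 4).
    Reduce coefficients mod 4: 1·t ≡ 1 (mod 4).
    So t ≡ 1 (mod 4).
    Then x = 100 + 117·1 = 217, valid modulo lcm(117, 4) = 468: x ≡ 217 (mod 468).
  Combine with x ≡ 4 (mod 17); new modulus lcm = 7956.
    Write x = 217 + 468·t and substitute into x ≡ 4 (mod 17): 468·t ≡ 4 − 217 = -213 (mod 17).
    Reduce coefficients mod 17: 9·t ≡ 8 (mod 17).
    The inverse of 9 mod 17 is 2 (since 9·2 = 18 = 1·17 + 1), so t ≡ 2·8 = 16 ≡ 16 (mod 17).
    Then x = 217 + 468·16 = 7705, valid modulo lcm(468, 17) = 7956: x ≡ 7705 (mod 7956).
Verify against each original: 7705 mod 13 = 9, 7705 mod 9 = 1, 7705 mod 4 = 1, 7705 mod 17 = 4.

x ≡ 7705 (mod 7956).


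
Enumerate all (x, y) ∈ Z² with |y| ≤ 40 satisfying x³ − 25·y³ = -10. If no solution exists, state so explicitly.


The equation is x³ - 25y³ = -10. For fixed y, x³ = 25·y³ − 10, so a solution requires the RHS to be a perfect cube.
Strategy: iterate y from -40 to 40, compute RHS = 25·y³ − 10, and check whether it is a (positive or negative) perfect cube.
Check small values of y:
  y = 0: RHS = -10 is not a perfect cube.
  y = 1: RHS = 15 is not a perfect cube.
  y = -1: RHS = -35 is not a perfect cube.
  y = 2: RHS = 190 is not a perfect cube.
  y = -2: RHS = -210 is not a perfect cube.
  y = 3: RHS = 665 is not a perfect cube.
  y = -3: RHS = -685 is not a perfect cube.
Continuing the search up to |y| = 40 finds no solutions either.
No (x, y) in the scanned range satisfies the equation.

No integer solutions with |y| ≤ 40.
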